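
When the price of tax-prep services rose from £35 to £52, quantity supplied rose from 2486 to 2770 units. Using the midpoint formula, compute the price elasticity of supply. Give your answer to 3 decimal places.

ΔQ = 2770 − 2486 = 284; ΔP = 52 − 35 = 17.
Midpoints: P̄ = 43.50, Q̄ = 2628.0.
ε_s = (ΔQ/ΔP)(P̄/Q̄) = (284/17)(43.50/2628.0).

0.277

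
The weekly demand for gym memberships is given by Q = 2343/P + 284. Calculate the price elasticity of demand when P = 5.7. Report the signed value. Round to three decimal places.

At P = 5.7, Q = 695.053.
dQ/dP = −2343/P² = -72.114.
ε = (dQ/dP)(P/Q) = (-72.114)(5.7/695.053).
|ε| < 1, so demand is inelastic at this price.

-0.591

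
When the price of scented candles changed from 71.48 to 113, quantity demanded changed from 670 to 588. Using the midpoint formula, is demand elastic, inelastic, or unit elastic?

Arc ε ≈ -0.290.
|ε| = 0.29 < 1.

inelastic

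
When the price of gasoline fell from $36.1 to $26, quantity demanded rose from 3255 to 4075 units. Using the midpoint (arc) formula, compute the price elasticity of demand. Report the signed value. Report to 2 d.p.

ΔQ = 4075 − 3255 = 820; ΔP = 26 − 36.1 = -10.1.
Midpoints: P̄ = 31.05, Q̄ = 3665.0.
ε = (ΔQ/ΔP)(P̄/Q̄) = (820/-10.1)(31.05/3665.0).

-0.69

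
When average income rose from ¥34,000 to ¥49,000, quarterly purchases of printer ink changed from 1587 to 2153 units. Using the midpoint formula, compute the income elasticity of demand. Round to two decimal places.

ΔQ = 566, ΔI = 15000. Midpoints: Ī = 41,500, Q̄ = 1870.0.
ε_I = (ΔQ/ΔI)(Ī/Q̄) = (566/15000)(41500/1870.0).

0.84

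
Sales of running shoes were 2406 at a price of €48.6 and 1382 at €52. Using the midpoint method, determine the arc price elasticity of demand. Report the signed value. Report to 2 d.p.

ΔQ = 1382 − 2406 = -1024; ΔP = 52 − 48.6 = 3.4.
Midpoints: P̄ = 50.30, Q̄ = 1894.0.
ε = (ΔQ/ΔP)(P̄/Q̄) = (-1024/3.4)(50.30/1894.0).

-8.00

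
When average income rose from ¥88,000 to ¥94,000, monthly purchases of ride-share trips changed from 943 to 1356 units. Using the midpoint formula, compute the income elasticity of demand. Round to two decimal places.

ΔQ = 413, ΔI = 6000. Midpoints: Ī = 91,000, Q̄ = 1149.5.
ε_I = (ΔQ/ΔI)(Ī/Q̄) = (413/6000)(91000/1149.5).

5.45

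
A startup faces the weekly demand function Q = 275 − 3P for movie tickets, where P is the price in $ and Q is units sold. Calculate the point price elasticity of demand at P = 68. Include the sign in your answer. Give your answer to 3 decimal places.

-2.873

At P = 68, Q = 71.
dQ/dP = −3.
ε = (dQ/dP)(P/Q) = (-3)(68/71).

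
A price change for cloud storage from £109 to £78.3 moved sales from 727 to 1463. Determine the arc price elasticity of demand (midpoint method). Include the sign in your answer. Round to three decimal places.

ΔQ = 1463 − 727 = 736; ΔP = 78.3 − 109 = -30.7.
Midpoints: P̄ = 93.65, Q̄ = 1095.0.
ε = (ΔQ/ΔP)(P̄/Q̄) = (736/-30.7)(93.65/1095.0).

-2.050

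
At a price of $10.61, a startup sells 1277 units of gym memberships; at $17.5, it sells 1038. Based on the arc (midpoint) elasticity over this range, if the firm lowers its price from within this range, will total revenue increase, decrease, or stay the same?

decrease

Arc ε = (-239/6.89)(14.05/1157.5) ≈ -0.421.
|ε| = 0.42 < 1, so demand is inelastic. A price cut therefore reduces total revenue.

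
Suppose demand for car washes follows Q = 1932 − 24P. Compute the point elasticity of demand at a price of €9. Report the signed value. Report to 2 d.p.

-0.13

At P = 9, Q = 1716.
dQ/dP = −24.
ε = (dQ/dP)(P/Q) = (-24)(9/1716).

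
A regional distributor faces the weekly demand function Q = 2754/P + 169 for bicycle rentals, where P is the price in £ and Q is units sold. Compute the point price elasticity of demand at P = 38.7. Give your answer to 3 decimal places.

-0.296

At P = 38.7, Q = 240.163.
dQ/dP = −2754/P² = -1.839.
ε = (dQ/dP)(P/Q) = (-1.839)(38.7/240.163).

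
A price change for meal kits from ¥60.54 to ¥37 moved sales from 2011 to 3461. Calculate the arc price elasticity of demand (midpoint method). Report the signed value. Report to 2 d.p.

ΔQ = 3461 − 2011 = 1450; ΔP = 37 − 60.54 = -23.54.
Midpoints: P̄ = 48.77, Q̄ = 2736.0.
ε = (ΔQ/ΔP)(P̄/Q̄) = (1450/-23.54)(48.77/2736.0).

-1.10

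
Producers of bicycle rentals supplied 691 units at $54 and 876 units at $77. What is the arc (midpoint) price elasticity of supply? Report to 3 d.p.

0.672

ΔQ = 876 − 691 = 185; ΔP = 77 − 54 = 23.
Midpoints: P̄ = 65.50, Q̄ = 783.5.
ε_s = (ΔQ/ΔP)(P̄/Q̄) = (185/23)(65.50/783.5).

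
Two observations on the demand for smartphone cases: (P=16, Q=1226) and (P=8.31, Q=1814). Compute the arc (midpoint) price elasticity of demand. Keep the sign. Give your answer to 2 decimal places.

ΔQ = 1814 − 1226 = 588; ΔP = 8.31 − 16 = -7.69.
Midpoints: P̄ = 12.16, Q̄ = 1520.0.
ε = (ΔQ/ΔP)(P̄/Q̄) = (588/-7.69)(12.16/1520.0).

-0.61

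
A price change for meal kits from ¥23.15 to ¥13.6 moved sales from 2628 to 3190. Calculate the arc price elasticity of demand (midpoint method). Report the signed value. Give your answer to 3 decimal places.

ΔQ = 3190 − 2628 = 562; ΔP = 13.6 − 23.15 = -9.55.
Midpoints: P̄ = 18.38, Q̄ = 2909.0.
ε = (ΔQ/ΔP)(P̄/Q̄) = (562/-9.55)(18.38/2909.0).

-0.372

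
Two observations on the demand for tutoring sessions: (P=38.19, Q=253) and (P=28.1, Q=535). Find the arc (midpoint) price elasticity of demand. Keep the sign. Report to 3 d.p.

ΔQ = 535 − 253 = 282; ΔP = 28.1 − 38.19 = -10.09.
Midpoints: P̄ = 33.14, Q̄ = 394.0.
ε = (ΔQ/ΔP)(P̄/Q̄) = (282/-10.09)(33.14/394.0).

-2.351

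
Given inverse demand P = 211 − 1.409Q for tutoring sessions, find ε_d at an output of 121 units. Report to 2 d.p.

At Q = 121, P = 211 − 1.409(121) = 40.51.
dP/dQ = −1.409, so dQ/dP = 1/(−1.409) = -0.710.
ε = (dQ/dP)(P/Q) = (-0.710)(40.51/121).

-0.24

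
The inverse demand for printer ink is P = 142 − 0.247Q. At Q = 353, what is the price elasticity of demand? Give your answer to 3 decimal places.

At Q = 353, P = 142 − 0.247(353) = 54.81.
dP/dQ = −0.247, so dQ/dP = 1/(−0.247) = -4.049.
ε = (dQ/dP)(P/Q) = (-4.049)(54.81/353).

-0.629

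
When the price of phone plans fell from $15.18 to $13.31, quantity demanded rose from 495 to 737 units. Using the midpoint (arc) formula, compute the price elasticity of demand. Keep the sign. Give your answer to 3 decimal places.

ΔQ = 737 − 495 = 242; ΔP = 13.31 − 15.18 = -1.87.
Midpoints: P̄ = 14.25, Q̄ = 616.0.
ε = (ΔQ/ΔP)(P̄/Q̄) = (242/-1.87)(14.25/616.0).

-2.993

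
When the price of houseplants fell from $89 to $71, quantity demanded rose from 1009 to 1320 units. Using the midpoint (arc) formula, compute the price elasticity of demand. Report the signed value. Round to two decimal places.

-1.19

ΔQ = 1320 − 1009 = 311; ΔP = 71 − 89 = -18.
Midpoints: P̄ = 80.00, Q̄ = 1164.5.
ε = (ΔQ/ΔP)(P̄/Q̄) = (311/-18)(80.00/1164.5).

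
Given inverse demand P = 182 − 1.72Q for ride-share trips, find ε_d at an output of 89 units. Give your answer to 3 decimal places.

-0.189

At Q = 89, P = 182 − 1.72(89) = 28.92.
dP/dQ = −1.72, so dQ/dP = 1/(−1.72) = -0.581.
ε = (dQ/dP)(P/Q) = (-0.581)(28.92/89).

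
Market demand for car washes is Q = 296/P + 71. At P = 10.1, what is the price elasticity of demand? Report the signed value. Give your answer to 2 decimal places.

-0.29

At P = 10.1, Q = 100.307.
dQ/dP = −296/P² = -2.902.
ε = (dQ/dP)(P/Q) = (-2.902)(10.1/100.307).
|ε| < 1, so demand is inelastic at this price.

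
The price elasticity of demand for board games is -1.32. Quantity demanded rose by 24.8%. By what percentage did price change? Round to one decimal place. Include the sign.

-18.8%

%ΔP ≈ %ΔQ / ε = (24.8%)/(-1.32) = -18.79%.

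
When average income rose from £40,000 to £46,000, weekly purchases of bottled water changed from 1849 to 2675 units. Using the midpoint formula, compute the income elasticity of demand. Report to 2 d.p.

ΔQ = 826, ΔI = 6000. Midpoints: Ī = 43,000, Q̄ = 2262.0.
ε_I = (ΔQ/ΔI)(Ī/Q̄) = (826/6000)(43000/2262.0).
ε_I > 0, so the good is normal.

2.62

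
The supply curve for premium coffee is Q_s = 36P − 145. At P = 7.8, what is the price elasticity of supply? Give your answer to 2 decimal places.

At P = 7.8, Q_s = 135.80.
dQ_s/dP = 36.
ε_s = (dQ_s/dP)(P/Q_s) = (36)(7.8/135.80).

2.07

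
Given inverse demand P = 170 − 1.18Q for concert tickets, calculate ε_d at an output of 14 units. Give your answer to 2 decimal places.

At Q = 14, P = 170 − 1.18(14) = 153.48.
dP/dQ = −1.18, so dQ/dP = 1/(−1.18) = -0.847.
ε = (dQ/dP)(P/Q) = (-0.847)(153.48/14).

-9.29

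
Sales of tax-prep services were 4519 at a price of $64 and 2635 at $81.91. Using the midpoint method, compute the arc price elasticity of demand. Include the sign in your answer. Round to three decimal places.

-2.145

ΔQ = 2635 − 4519 = -1884; ΔP = 81.91 − 64 = 17.91.
Midpoints: P̄ = 72.95, Q̄ = 3577.0.
ε = (ΔQ/ΔP)(P̄/Q̄) = (-1884/17.91)(72.95/3577.0).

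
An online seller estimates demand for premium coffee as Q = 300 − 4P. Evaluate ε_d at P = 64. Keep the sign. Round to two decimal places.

At P = 64, Q = 44.
dQ/dP = −4.
ε = (dQ/dP)(P/Q) = (-4)(64/44).

-5.82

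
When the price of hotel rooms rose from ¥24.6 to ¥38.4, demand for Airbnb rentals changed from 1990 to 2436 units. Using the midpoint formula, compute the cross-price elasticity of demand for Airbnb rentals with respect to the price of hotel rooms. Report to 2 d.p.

ΔQ_x = 2436 − 1990 = 446; ΔP_y = 38.4 − 24.6 = 13.8.
Midpoints: P̄_y = 31.50, Q̄_x = 2213.0.
ε_xy = (ΔQ_x/ΔP_y)(P̄_y/Q̄_x) = (446/13.8)(31.50/2213.0).

0.46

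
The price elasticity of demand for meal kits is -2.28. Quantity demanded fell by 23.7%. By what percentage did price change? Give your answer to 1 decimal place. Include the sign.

%ΔP ≈ %ΔQ / ε = (-23.7%)/(-2.28) = 10.39%.

10.4%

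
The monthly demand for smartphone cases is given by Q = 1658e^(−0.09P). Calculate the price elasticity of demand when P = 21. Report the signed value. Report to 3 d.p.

-1.890

At P = 21, Q = 250.477.
dQ/dP = −0.09·1658e^(−0.09P) = −0.09Q = -22.543.
ε = (dQ/dP)(P/Q) = (-22.543)(21/250.477).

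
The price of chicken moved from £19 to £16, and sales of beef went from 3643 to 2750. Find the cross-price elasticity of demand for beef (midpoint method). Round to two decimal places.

ΔQ_x = 2750 − 3643 = -893; ΔP_y = 16 − 19 = -3.
Midpoints: P̄_y = 17.50, Q̄_x = 3196.5.
ε_xy = (ΔQ_x/ΔP_y)(P̄_y/Q̄_x) = (-893/-3)(17.50/3196.5).

1.63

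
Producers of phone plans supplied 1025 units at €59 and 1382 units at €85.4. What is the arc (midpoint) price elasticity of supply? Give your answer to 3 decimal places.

0.811

ΔQ = 1382 − 1025 = 357; ΔP = 85.4 − 59 = 26.4.
Midpoints: P̄ = 72.20, Q̄ = 1203.5.
ε_s = (ΔQ/ΔP)(P̄/Q̄) = (357/26.4)(72.20/1203.5).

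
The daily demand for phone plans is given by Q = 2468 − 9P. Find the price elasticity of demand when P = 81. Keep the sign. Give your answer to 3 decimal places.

At P = 81, Q = 1739.
dQ/dP = −9.
ε = (dQ/dP)(P/Q) = (-9)(81/1739).
|ε| < 1, so demand is inelastic at this price.

-0.419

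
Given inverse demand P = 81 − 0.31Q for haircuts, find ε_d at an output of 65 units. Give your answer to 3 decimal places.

At Q = 65, P = 81 − 0.31(65) = 60.85.
dP/dQ = −0.31, so dQ/dP = 1/(−0.31) = -3.226.
ε = (dQ/dP)(P/Q) = (-3.226)(60.85/65).

-3.020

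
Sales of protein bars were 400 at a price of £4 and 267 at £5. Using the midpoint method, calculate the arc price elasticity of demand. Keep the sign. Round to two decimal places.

ΔQ = 267 − 400 = -133; ΔP = 5 − 4 = 1.
Midpoints: P̄ = 4.50, Q̄ = 333.5.
ε = (ΔQ/ΔP)(P̄/Q̄) = (-133/1)(4.50/333.5).

-1.79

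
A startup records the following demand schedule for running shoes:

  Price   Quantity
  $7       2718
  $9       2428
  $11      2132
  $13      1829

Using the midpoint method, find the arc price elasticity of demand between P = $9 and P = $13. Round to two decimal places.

-0.77

At P = 9, Q = 2428; at P = 13, Q = 1829.
ΔQ = -599, ΔP = 4. Midpoints: P̄ = 11.00, Q̄ = 2128.5.
ε = (ΔQ/ΔP)(P̄/Q̄) = (-599/4)(11.00/2128.5).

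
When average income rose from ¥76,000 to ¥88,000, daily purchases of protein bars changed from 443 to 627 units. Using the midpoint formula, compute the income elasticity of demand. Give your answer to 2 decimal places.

2.35

ΔQ = 184, ΔI = 12000. Midpoints: Ī = 82,000, Q̄ = 535.0.
ε_I = (ΔQ/ΔI)(Ī/Q̄) = (184/12000)(82000/535.0).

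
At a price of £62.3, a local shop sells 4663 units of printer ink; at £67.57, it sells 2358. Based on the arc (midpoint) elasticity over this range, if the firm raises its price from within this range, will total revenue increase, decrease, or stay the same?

decrease

Arc ε = (-2305/5.27)(64.94/3510.5) ≈ -8.090.
|ε| = 8.09 > 1, so demand is elastic. A price rise therefore reduces total revenue.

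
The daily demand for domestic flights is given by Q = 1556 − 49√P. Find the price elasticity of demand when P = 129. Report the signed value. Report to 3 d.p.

At P = 129, Q = 999.467.
dQ/dP = −49/(2√P) = -2.157.
ε = (dQ/dP)(P/Q) = (-2.157)(129/999.467).

-0.278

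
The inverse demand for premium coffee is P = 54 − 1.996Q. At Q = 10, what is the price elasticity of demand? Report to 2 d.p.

At Q = 10, P = 54 − 1.996(10) = 34.04.
dP/dQ = −1.996, so dQ/dP = 1/(−1.996) = -0.501.
ε = (dQ/dP)(P/Q) = (-0.501)(34.04/10).

-1.71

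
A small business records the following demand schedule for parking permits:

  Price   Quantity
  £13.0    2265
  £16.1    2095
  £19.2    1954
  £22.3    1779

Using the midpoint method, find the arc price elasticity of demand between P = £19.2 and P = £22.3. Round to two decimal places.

At P = 19.2, Q = 1954; at P = 22.3, Q = 1779.
ΔQ = -175, ΔP = 3.1. Midpoints: P̄ = 20.75, Q̄ = 1866.5.
ε = (ΔQ/ΔP)(P̄/Q̄) = (-175/3.1)(20.75/1866.5).

-0.63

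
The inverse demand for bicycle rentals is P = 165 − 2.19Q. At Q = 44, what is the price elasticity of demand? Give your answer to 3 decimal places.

-0.712

At Q = 44, P = 165 − 2.19(44) = 68.64.
dP/dQ = −2.19, so dQ/dP = 1/(−2.19) = -0.457.
ε = (dQ/dP)(P/Q) = (-0.457)(68.64/44).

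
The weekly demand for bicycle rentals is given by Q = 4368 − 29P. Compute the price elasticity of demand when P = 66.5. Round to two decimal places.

At P = 66.5, Q = 2439.500.
dQ/dP = −29.
ε = (dQ/dP)(P/Q) = (-29)(66.5/2439.500).

-0.79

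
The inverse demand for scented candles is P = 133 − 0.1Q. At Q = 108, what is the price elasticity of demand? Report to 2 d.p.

-11.31

At Q = 108, P = 133 − 0.1(108) = 122.20.
dP/dQ = −0.1, so dQ/dP = 1/(−0.1) = -10.000.
ε = (dQ/dP)(P/Q) = (-10.000)(122.20/108).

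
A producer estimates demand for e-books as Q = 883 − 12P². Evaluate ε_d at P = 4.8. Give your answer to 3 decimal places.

-0.912

At P = 4.8, Q = 606.520.
dQ/dP = −24P = -115.200.
ε = (dQ/dP)(P/Q) = (-115.200)(4.8/606.520).
|ε| < 1, so demand is inelastic at this price.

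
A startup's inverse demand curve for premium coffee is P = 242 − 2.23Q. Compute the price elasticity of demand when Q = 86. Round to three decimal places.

-0.262

At Q = 86, P = 242 − 2.23(86) = 50.22.
dP/dQ = −2.23, so dQ/dP = 1/(−2.23) = -0.448.
ε = (dQ/dP)(P/Q) = (-0.448)(50.22/86).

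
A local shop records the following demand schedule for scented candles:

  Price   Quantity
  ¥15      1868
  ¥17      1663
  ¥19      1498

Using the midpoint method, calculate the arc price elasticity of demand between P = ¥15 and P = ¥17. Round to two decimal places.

At P = 15, Q = 1868; at P = 17, Q = 1663.
ΔQ = -205, ΔP = 2. Midpoints: P̄ = 16.00, Q̄ = 1765.5.
ε = (ΔQ/ΔP)(P̄/Q̄) = (-205/2)(16.00/1765.5).

-0.93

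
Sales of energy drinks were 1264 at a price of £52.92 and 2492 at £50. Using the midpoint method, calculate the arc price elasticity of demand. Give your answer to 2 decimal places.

-11.52

ΔQ = 2492 − 1264 = 1228; ΔP = 50 − 52.92 = -2.92.
Midpoints: P̄ = 51.46, Q̄ = 1878.0.
ε = (ΔQ/ΔP)(P̄/Q̄) = (1228/-2.92)(51.46/1878.0).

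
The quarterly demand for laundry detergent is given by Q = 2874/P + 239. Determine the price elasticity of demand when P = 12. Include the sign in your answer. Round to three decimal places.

At P = 12, Q = 478.500.
dQ/dP = −2874/P² = -19.958.
ε = (dQ/dP)(P/Q) = (-19.958)(12/478.500).
|ε| < 1, so demand is inelastic at this price.

-0.501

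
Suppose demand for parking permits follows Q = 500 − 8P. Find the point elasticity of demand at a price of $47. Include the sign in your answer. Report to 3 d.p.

-3.032

At P = 47, Q = 124.
dQ/dP = −8.
ε = (dQ/dP)(P/Q) = (-8)(47/124).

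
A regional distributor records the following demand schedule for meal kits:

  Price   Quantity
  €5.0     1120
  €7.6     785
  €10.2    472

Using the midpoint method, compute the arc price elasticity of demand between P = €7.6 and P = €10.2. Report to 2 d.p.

At P = 7.6, Q = 785; at P = 10.2, Q = 472.
ΔQ = -313, ΔP = 2.6. Midpoints: P̄ = 8.90, Q̄ = 628.5.
ε = (ΔQ/ΔP)(P̄/Q̄) = (-313/2.6)(8.90/628.5).

-1.70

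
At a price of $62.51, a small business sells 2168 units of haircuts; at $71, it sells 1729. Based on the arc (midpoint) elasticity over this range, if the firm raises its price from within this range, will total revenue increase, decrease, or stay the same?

Arc ε = (-439/8.49)(66.75/1948.5) ≈ -1.771.
|ε| = 1.77 > 1, so demand is elastic. A price rise therefore reduces total revenue.

decrease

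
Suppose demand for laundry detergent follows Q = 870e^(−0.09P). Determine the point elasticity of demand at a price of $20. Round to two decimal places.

-1.80

At P = 20, Q = 143.810.
dQ/dP = −0.09·870e^(−0.09P) = −0.09Q = -12.943.
ε = (dQ/dP)(P/Q) = (-12.943)(20/143.810).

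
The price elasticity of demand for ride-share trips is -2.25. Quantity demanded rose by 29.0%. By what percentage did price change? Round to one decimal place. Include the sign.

%ΔP ≈ %ΔQ / ε = (29.0%)/(-2.25) = -12.89%.

-12.9%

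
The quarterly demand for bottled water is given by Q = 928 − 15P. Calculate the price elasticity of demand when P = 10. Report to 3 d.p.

-0.193

At P = 10, Q = 778.
dQ/dP = −15.
ε = (dQ/dP)(P/Q) = (-15)(10/778).
|ε| < 1, so demand is inelastic at this price.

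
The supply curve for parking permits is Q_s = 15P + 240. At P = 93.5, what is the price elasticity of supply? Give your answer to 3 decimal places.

At P = 93.5, Q_s = 1642.50.
dQ_s/dP = 15.
ε_s = (dQ_s/dP)(P/Q_s) = (15)(93.5/1642.50).

0.854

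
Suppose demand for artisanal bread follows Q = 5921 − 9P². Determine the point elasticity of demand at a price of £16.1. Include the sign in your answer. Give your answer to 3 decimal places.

At P = 16.1, Q = 3588.110.
dQ/dP = −18P = -289.800.
ε = (dQ/dP)(P/Q) = (-289.800)(16.1/3588.110).
|ε| > 1, so demand is elastic at this price.

-1.300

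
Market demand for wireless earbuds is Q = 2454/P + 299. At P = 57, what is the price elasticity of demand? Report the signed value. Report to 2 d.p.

At P = 57, Q = 342.053.
dQ/dP = −2454/P² = -0.755.
ε = (dQ/dP)(P/Q) = (-0.755)(57/342.053).

-0.13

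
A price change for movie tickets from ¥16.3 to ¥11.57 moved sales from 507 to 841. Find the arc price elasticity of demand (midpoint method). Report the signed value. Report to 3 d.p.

-1.460

ΔQ = 841 − 507 = 334; ΔP = 11.57 − 16.3 = -4.73.
Midpoints: P̄ = 13.94, Q̄ = 674.0.
ε = (ΔQ/ΔP)(P̄/Q̄) = (334/-4.73)(13.94/674.0).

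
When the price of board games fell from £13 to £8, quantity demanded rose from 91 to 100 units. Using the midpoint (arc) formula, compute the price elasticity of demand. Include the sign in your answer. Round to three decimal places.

ΔQ = 100 − 91 = 9; ΔP = 8 − 13 = -5.
Midpoints: P̄ = 10.50, Q̄ = 95.5.
ε = (ΔQ/ΔP)(P̄/Q̄) = (9/-5)(10.50/95.5).

-0.198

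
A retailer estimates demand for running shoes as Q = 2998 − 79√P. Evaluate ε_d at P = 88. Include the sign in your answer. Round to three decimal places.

At P = 88, Q = 2256.914.
dQ/dP = −79/(2√P) = -4.211.
ε = (dQ/dP)(P/Q) = (-4.211)(88/2256.914).

-0.164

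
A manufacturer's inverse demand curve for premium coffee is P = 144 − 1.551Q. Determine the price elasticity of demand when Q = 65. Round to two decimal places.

At Q = 65, P = 144 − 1.551(65) = 43.19.
dP/dQ = −1.551, so dQ/dP = 1/(−1.551) = -0.645.
ε = (dQ/dP)(P/Q) = (-0.645)(43.19/65).

-0.43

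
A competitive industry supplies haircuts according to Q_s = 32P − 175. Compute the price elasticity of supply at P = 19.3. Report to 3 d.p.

At P = 19.3, Q_s = 442.60.
dQ_s/dP = 32.
ε_s = (dQ_s/dP)(P/Q_s) = (32)(19.3/442.60).

1.395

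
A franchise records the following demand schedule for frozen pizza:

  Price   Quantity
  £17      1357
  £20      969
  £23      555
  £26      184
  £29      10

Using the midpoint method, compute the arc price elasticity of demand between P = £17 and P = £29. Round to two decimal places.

-3.78

At P = 17, Q = 1357; at P = 29, Q = 10.
ΔQ = -1347, ΔP = 12. Midpoints: P̄ = 23.00, Q̄ = 683.5.
ε = (ΔQ/ΔP)(P̄/Q̄) = (-1347/12)(23.00/683.5).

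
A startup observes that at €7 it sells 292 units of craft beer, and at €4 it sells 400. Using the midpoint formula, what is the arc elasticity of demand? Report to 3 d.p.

ΔQ = 400 − 292 = 108; ΔP = 4 − 7 = -3.
Midpoints: P̄ = 5.50, Q̄ = 346.0.
ε = (ΔQ/ΔP)(P̄/Q̄) = (108/-3)(5.50/346.0).

-0.572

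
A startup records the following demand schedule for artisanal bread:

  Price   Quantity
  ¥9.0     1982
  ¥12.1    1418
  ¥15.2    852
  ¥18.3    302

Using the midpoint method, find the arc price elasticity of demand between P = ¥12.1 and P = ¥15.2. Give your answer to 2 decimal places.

-2.20

At P = 12.1, Q = 1418; at P = 15.2, Q = 852.
ΔQ = -566, ΔP = 3.1. Midpoints: P̄ = 13.65, Q̄ = 1135.0.
ε = (ΔQ/ΔP)(P̄/Q̄) = (-566/3.1)(13.65/1135.0).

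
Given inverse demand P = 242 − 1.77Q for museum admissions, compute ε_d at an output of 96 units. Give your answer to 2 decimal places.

-0.42

At Q = 96, P = 242 − 1.77(96) = 72.08.
dP/dQ = −1.77, so dQ/dP = 1/(−1.77) = -0.565.
ε = (dQ/dP)(P/Q) = (-0.565)(72.08/96).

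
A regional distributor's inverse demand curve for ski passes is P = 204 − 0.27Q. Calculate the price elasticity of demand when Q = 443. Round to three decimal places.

At Q = 443, P = 204 − 0.27(443) = 84.39.
dP/dQ = −0.27, so dQ/dP = 1/(−0.27) = -3.704.
ε = (dQ/dP)(P/Q) = (-3.704)(84.39/443).

-0.706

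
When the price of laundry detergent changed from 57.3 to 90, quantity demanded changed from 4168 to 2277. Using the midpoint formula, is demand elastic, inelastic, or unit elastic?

Arc ε ≈ -1.322.
|ε| = 1.32 > 1.

elastic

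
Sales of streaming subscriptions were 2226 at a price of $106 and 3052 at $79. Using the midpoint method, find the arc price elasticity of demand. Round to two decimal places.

-1.07

ΔQ = 3052 − 2226 = 826; ΔP = 79 − 106 = -27.
Midpoints: P̄ = 92.50, Q̄ = 2639.0.
ε = (ΔQ/ΔP)(P̄/Q̄) = (826/-27)(92.50/2639.0).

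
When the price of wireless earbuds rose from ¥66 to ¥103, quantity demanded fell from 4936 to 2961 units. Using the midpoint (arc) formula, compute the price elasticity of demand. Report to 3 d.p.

-1.142

ΔQ = 2961 − 4936 = -1975; ΔP = 103 − 66 = 37.
Midpoints: P̄ = 84.50, Q̄ = 3948.5.
ε = (ΔQ/ΔP)(P̄/Q̄) = (-1975/37)(84.50/3948.5).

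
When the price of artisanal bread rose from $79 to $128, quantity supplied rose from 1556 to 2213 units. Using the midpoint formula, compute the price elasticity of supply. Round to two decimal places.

ΔQ = 2213 − 1556 = 657; ΔP = 128 − 79 = 49.
Midpoints: P̄ = 103.50, Q̄ = 1884.5.
ε_s = (ΔQ/ΔP)(P̄/Q̄) = (657/49)(103.50/1884.5).

0.74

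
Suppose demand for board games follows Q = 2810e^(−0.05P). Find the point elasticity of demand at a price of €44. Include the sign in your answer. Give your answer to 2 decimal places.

-2.20

At P = 44, Q = 311.357.
dQ/dP = −0.05·2810e^(−0.05P) = −0.05Q = -15.568.
ε = (dQ/dP)(P/Q) = (-15.568)(44/311.357).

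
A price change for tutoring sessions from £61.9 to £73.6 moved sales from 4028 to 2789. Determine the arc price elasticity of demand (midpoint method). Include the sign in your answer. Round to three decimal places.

ΔQ = 2789 − 4028 = -1239; ΔP = 73.6 − 61.9 = 11.7.
Midpoints: P̄ = 67.75, Q̄ = 3408.5.
ε = (ΔQ/ΔP)(P̄/Q̄) = (-1239/11.7)(67.75/3408.5).

-2.105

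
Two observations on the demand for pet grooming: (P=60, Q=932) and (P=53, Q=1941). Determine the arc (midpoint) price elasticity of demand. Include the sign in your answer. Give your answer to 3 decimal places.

ΔQ = 1941 − 932 = 1009; ΔP = 53 − 60 = -7.
Midpoints: P̄ = 56.50, Q̄ = 1436.5.
ε = (ΔQ/ΔP)(P̄/Q̄) = (1009/-7)(56.50/1436.5).

-5.669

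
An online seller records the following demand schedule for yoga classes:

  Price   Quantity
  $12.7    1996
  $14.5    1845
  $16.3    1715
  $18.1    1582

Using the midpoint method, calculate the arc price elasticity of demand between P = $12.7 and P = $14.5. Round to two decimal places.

-0.59

At P = 12.7, Q = 1996; at P = 14.5, Q = 1845.
ΔQ = -151, ΔP = 1.8. Midpoints: P̄ = 13.60, Q̄ = 1920.5.
ε = (ΔQ/ΔP)(P̄/Q̄) = (-151/1.8)(13.60/1920.5).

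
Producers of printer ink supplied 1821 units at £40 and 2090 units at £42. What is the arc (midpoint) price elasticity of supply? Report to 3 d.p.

2.820

ΔQ = 2090 − 1821 = 269; ΔP = 42 − 40 = 2.
Midpoints: P̄ = 41.00, Q̄ = 1955.5.
ε_s = (ΔQ/ΔP)(P̄/Q̄) = (269/2)(41.00/1955.5).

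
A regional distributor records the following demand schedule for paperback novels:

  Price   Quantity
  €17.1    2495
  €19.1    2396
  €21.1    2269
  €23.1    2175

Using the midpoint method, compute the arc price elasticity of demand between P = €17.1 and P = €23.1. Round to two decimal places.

-0.46

At P = 17.1, Q = 2495; at P = 23.1, Q = 2175.
ΔQ = -320, ΔP = 6.0. Midpoints: P̄ = 20.10, Q̄ = 2335.0.
ε = (ΔQ/ΔP)(P̄/Q̄) = (-320/6.0)(20.10/2335.0).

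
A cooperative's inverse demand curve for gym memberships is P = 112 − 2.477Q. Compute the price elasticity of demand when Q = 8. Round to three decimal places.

-4.652

At Q = 8, P = 112 − 2.477(8) = 92.18.
dP/dQ = −2.477, so dQ/dP = 1/(−2.477) = -0.404.
ε = (dQ/dP)(P/Q) = (-0.404)(92.18/8).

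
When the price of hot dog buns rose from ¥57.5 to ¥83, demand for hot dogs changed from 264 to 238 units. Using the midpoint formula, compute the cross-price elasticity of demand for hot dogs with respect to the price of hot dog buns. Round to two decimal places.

ΔQ_x = 238 − 264 = -26; ΔP_y = 83 − 57.5 = 25.5.
Midpoints: P̄_y = 70.25, Q̄_x = 251.0.
ε_xy = (ΔQ_x/ΔP_y)(P̄_y/Q̄_x) = (-26/25.5)(70.25/251.0).
ε_xy < 0, so the goods are complements.

-0.29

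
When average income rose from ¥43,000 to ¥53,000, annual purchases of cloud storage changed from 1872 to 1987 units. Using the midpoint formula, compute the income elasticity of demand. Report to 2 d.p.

0.29

ΔQ = 115, ΔI = 10000. Midpoints: Ī = 48,000, Q̄ = 1929.5.
ε_I = (ΔQ/ΔI)(Ī/Q̄) = (115/10000)(48000/1929.5).
ε_I > 0, so the good is normal.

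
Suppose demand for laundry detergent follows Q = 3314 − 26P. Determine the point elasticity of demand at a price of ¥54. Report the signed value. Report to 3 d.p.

-0.735

At P = 54, Q = 1910.
dQ/dP = −26.
ε = (dQ/dP)(P/Q) = (-26)(54/1910).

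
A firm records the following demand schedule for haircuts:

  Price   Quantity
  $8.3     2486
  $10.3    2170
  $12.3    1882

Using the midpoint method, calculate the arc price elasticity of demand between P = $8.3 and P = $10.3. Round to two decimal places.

At P = 8.3, Q = 2486; at P = 10.3, Q = 2170.
ΔQ = -316, ΔP = 2.0. Midpoints: P̄ = 9.30, Q̄ = 2328.0.
ε = (ΔQ/ΔP)(P̄/Q̄) = (-316/2.0)(9.30/2328.0).

-0.63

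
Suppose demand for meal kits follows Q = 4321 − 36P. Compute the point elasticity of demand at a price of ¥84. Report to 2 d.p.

At P = 84, Q = 1297.
dQ/dP = −36.
ε = (dQ/dP)(P/Q) = (-36)(84/1297).
|ε| > 1, so demand is elastic at this price.

-2.33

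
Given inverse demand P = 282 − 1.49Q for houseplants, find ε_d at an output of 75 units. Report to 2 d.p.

At Q = 75, P = 282 − 1.49(75) = 170.25.
dP/dQ = −1.49, so dQ/dP = 1/(−1.49) = -0.671.
ε = (dQ/dP)(P/Q) = (-0.671)(170.25/75).

-1.52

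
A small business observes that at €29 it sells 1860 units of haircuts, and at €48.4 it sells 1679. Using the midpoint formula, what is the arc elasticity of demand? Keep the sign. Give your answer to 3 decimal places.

-0.204

ΔQ = 1679 − 1860 = -181; ΔP = 48.4 − 29 = 19.4.
Midpoints: P̄ = 38.70, Q̄ = 1769.5.
ε = (ΔQ/ΔP)(P̄/Q̄) = (-181/19.4)(38.70/1769.5).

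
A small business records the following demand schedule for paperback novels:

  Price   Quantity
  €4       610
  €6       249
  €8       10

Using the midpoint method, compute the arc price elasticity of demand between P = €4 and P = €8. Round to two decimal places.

At P = 4, Q = 610; at P = 8, Q = 10.
ΔQ = -600, ΔP = 4. Midpoints: P̄ = 6.00, Q̄ = 310.0.
ε = (ΔQ/ΔP)(P̄/Q̄) = (-600/4)(6.00/310.0).

-2.90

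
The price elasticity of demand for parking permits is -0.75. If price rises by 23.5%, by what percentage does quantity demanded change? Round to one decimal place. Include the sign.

%ΔQ ≈ ε × %ΔP = (-0.75)(23.5%) = -17.62%.

-17.6%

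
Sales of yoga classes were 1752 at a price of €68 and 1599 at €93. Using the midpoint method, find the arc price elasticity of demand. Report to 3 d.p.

ΔQ = 1599 − 1752 = -153; ΔP = 93 − 68 = 25.
Midpoints: P̄ = 80.50, Q̄ = 1675.5.
ε = (ΔQ/ΔP)(P̄/Q̄) = (-153/25)(80.50/1675.5).

-0.294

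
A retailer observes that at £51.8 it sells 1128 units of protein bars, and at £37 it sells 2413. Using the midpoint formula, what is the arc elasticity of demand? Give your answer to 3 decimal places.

-2.177

ΔQ = 2413 − 1128 = 1285; ΔP = 37 − 51.8 = -14.8.
Midpoints: P̄ = 44.40, Q̄ = 1770.5.
ε = (ΔQ/ΔP)(P̄/Q̄) = (1285/-14.8)(44.40/1770.5).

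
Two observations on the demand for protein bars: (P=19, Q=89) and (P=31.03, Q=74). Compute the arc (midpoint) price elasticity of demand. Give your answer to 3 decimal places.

-0.383

ΔQ = 74 − 89 = -15; ΔP = 31.03 − 19 = 12.03.
Midpoints: P̄ = 25.02, Q̄ = 81.5.
ε = (ΔQ/ΔP)(P̄/Q̄) = (-15/12.03)(25.02/81.5).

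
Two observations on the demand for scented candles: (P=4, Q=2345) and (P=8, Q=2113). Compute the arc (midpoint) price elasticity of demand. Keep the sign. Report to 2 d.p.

ΔQ = 2113 − 2345 = -232; ΔP = 8 − 4 = 4.
Midpoints: P̄ = 6.00, Q̄ = 2229.0.
ε = (ΔQ/ΔP)(P̄/Q̄) = (-232/4)(6.00/2229.0).

-0.16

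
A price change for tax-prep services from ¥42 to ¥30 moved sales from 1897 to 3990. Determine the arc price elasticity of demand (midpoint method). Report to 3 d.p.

ΔQ = 3990 − 1897 = 2093; ΔP = 30 − 42 = -12.
Midpoints: P̄ = 36.00, Q̄ = 2943.5.
ε = (ΔQ/ΔP)(P̄/Q̄) = (2093/-12)(36.00/2943.5).

-2.133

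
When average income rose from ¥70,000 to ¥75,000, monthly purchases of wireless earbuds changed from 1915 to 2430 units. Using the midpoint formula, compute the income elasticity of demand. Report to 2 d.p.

3.44

ΔQ = 515, ΔI = 5000. Midpoints: Ī = 72,500, Q̄ = 2172.5.
ε_I = (ΔQ/ΔI)(Ī/Q̄) = (515/5000)(72500/2172.5).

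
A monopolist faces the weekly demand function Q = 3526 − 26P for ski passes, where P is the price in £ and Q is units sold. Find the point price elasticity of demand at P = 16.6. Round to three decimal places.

-0.139

At P = 16.6, Q = 3094.400.
dQ/dP = −26.
ε = (dQ/dP)(P/Q) = (-26)(16.6/3094.400).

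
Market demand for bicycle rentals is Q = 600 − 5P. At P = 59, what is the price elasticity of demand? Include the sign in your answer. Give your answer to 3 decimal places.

-0.967

At P = 59, Q = 305.
dQ/dP = −5.
ε = (dQ/dP)(P/Q) = (-5)(59/305).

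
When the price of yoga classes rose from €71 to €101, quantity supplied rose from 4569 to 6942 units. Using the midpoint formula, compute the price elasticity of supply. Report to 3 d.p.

1.182

ΔQ = 6942 − 4569 = 2373; ΔP = 101 − 71 = 30.
Midpoints: P̄ = 86.00, Q̄ = 5755.5.
ε_s = (ΔQ/ΔP)(P̄/Q̄) = (2373/30)(86.00/5755.5).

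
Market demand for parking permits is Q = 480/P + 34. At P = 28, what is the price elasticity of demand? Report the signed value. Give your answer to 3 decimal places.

At P = 28, Q = 51.143.
dQ/dP = −480/P² = -0.612.
ε = (dQ/dP)(P/Q) = (-0.612)(28/51.143).

-0.335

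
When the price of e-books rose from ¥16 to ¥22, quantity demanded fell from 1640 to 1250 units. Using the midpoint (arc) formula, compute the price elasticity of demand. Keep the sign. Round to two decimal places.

-0.85

ΔQ = 1250 − 1640 = -390; ΔP = 22 − 16 = 6.
Midpoints: P̄ = 19.00, Q̄ = 1445.0.
ε = (ΔQ/ΔP)(P̄/Q̄) = (-390/6)(19.00/1445.0).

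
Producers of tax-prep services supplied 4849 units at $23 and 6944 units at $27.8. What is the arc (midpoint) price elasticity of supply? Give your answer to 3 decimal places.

1.880

ΔQ = 6944 − 4849 = 2095; ΔP = 27.8 − 23 = 4.8.
Midpoints: P̄ = 25.40, Q̄ = 5896.5.
ε_s = (ΔQ/ΔP)(P̄/Q̄) = (2095/4.8)(25.40/5896.5).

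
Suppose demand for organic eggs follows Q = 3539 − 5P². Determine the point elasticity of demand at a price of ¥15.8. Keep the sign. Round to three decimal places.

At P = 15.8, Q = 2290.800.
dQ/dP = −10P = -158.
ε = (dQ/dP)(P/Q) = (-158)(15.8/2290.800).
|ε| > 1, so demand is elastic at this price.

-1.090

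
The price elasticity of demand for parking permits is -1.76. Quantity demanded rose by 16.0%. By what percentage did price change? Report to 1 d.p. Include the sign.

%ΔP ≈ %ΔQ / ε = (16.0%)/(-1.76) = -9.09%.

-9.1%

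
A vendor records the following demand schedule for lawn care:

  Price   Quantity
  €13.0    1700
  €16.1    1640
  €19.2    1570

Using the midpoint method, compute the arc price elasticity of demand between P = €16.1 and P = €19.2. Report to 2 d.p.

-0.25

At P = 16.1, Q = 1640; at P = 19.2, Q = 1570.
ΔQ = -70, ΔP = 3.1. Midpoints: P̄ = 17.65, Q̄ = 1605.0.
ε = (ΔQ/ΔP)(P̄/Q̄) = (-70/3.1)(17.65/1605.0).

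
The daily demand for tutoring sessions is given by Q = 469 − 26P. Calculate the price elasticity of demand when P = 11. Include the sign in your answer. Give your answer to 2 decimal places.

-1.56

At P = 11, Q = 183.
dQ/dP = −26.
ε = (dQ/dP)(P/Q) = (-26)(11/183).
|ε| > 1, so demand is elastic at this price.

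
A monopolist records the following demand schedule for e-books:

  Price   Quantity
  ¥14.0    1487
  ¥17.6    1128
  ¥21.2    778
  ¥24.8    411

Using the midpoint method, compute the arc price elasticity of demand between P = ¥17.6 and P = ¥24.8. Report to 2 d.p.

At P = 17.6, Q = 1128; at P = 24.8, Q = 411.
ΔQ = -717, ΔP = 7.2. Midpoints: P̄ = 21.20, Q̄ = 769.5.
ε = (ΔQ/ΔP)(P̄/Q̄) = (-717/7.2)(21.20/769.5).

-2.74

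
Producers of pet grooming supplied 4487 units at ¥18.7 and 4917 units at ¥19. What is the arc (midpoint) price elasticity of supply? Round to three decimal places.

5.746

ΔQ = 4917 − 4487 = 430; ΔP = 19 − 18.7 = 0.3.
Midpoints: P̄ = 18.85, Q̄ = 4702.0.
ε_s = (ΔQ/ΔP)(P̄/Q̄) = (430/0.3)(18.85/4702.0).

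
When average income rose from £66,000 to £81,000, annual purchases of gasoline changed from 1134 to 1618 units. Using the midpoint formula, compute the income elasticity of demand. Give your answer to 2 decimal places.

ΔQ = 484, ΔI = 15000. Midpoints: Ī = 73,500, Q̄ = 1376.0.
ε_I = (ΔQ/ΔI)(Ī/Q̄) = (484/15000)(73500/1376.0).
ε_I > 0, so the good is normal.

1.72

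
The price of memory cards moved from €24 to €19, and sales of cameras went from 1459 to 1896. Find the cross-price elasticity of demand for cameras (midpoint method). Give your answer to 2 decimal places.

-1.12

ΔQ_x = 1896 − 1459 = 437; ΔP_y = 19 − 24 = -5.
Midpoints: P̄_y = 21.50, Q̄_x = 1677.5.
ε_xy = (ΔQ_x/ΔP_y)(P̄_y/Q̄_x) = (437/-5)(21.50/1677.5).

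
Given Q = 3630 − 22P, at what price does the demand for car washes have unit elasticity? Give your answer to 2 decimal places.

For linear demand Q = a − bP, ε = −bP/(a − bP). |ε| = 1 when bP = a − bP, i.e. P = a/(2b).
P = 3630/(2·22) = 3630/44 = 82.5000.

82.50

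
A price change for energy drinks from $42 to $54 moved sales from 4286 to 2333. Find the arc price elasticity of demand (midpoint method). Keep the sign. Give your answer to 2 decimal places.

ΔQ = 2333 − 4286 = -1953; ΔP = 54 − 42 = 12.
Midpoints: P̄ = 48.00, Q̄ = 3309.5.
ε = (ΔQ/ΔP)(P̄/Q̄) = (-1953/12)(48.00/3309.5).

-2.36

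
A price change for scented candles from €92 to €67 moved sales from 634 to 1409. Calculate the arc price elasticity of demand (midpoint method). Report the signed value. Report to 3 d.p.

ΔQ = 1409 − 634 = 775; ΔP = 67 − 92 = -25.
Midpoints: P̄ = 79.50, Q̄ = 1021.5.
ε = (ΔQ/ΔP)(P̄/Q̄) = (775/-25)(79.50/1021.5).

-2.413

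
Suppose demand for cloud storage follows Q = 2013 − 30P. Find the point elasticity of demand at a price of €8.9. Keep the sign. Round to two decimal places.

-0.15

At P = 8.9, Q = 1746.
dQ/dP = −30.
ε = (dQ/dP)(P/Q) = (-30)(8.9/1746).
|ε| < 1, so demand is inelastic at this price.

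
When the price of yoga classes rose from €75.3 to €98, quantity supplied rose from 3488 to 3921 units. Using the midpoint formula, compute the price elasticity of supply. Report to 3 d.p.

0.446

ΔQ = 3921 − 3488 = 433; ΔP = 98 − 75.3 = 22.7.
Midpoints: P̄ = 86.65, Q̄ = 3704.5.
ε_s = (ΔQ/ΔP)(P̄/Q̄) = (433/22.7)(86.65/3704.5).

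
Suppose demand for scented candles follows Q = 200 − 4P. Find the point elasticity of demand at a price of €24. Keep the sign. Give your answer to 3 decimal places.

At P = 24, Q = 104.
dQ/dP = −4.
ε = (dQ/dP)(P/Q) = (-4)(24/104).

-0.923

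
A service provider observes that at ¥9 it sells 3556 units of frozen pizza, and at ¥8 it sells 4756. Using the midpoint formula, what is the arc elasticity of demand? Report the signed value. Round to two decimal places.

-2.45

ΔQ = 4756 − 3556 = 1200; ΔP = 8 − 9 = -1.
Midpoints: P̄ = 8.50, Q̄ = 4156.0.
ε = (ΔQ/ΔP)(P̄/Q̄) = (1200/-1)(8.50/4156.0).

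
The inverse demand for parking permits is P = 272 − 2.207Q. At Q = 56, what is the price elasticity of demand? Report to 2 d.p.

At Q = 56, P = 272 − 2.207(56) = 148.41.
dP/dQ = −2.207, so dQ/dP = 1/(−2.207) = -0.453.
ε = (dQ/dP)(P/Q) = (-0.453)(148.41/56).

-1.20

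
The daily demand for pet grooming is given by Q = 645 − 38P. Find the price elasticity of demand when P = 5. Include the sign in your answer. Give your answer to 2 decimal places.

-0.42

At P = 5, Q = 455.
dQ/dP = −38.
ε = (dQ/dP)(P/Q) = (-38)(5/455).
|ε| < 1, so demand is inelastic at this price.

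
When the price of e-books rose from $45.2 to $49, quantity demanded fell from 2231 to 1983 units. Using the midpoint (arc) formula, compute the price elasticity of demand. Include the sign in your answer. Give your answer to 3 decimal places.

-1.459

ΔQ = 1983 − 2231 = -248; ΔP = 49 − 45.2 = 3.8.
Midpoints: P̄ = 47.10, Q̄ = 2107.0.
ε = (ΔQ/ΔP)(P̄/Q̄) = (-248/3.8)(47.10/2107.0).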